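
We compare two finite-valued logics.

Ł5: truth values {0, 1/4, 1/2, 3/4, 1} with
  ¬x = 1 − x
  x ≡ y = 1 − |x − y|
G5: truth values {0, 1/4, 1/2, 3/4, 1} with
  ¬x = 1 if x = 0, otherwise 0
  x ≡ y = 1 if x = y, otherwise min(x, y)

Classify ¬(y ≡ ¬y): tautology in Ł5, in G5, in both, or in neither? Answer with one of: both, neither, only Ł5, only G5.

only G5

In Ł5: at y = 1/4 the value is 1/2 — not a tautology.
In G5: every assignment gives 1 — tautology.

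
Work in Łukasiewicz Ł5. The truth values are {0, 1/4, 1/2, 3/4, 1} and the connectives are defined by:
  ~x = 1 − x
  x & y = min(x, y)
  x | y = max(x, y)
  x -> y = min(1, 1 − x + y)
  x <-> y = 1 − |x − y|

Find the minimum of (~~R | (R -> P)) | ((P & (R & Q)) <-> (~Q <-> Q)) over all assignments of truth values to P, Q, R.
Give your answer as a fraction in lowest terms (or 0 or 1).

1/2

Take P = 0, Q = 1/4, R = 1/2:
~R = ~1/2 = 1/2
~~R = ~1/2 = 1/2
R -> P = 1/2 -> 0 = 1/2
~~R | (R -> P) = 1/2 | 1/2 = 1/2
R & Q = 1/2 & 1/4 = 1/4
P & (R & Q) = 0 & 1/4 = 0
~Q = ~1/4 = 3/4
~Q <-> Q = 3/4 <-> 1/4 = 1/2
(P & (R & Q)) <-> (~Q <-> Q) = 0 <-> 1/2 = 1/2
(~~R | (R -> P)) | ((P & (R & Q)) <-> (~Q <-> Q)) = 1/2 | 1/2 = 1/2
No assignment yields a value below 1/2, so this is the minimum.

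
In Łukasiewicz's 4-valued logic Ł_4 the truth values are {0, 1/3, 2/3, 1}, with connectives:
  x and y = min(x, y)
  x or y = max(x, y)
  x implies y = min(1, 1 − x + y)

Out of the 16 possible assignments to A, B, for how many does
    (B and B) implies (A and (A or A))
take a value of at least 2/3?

A = 0, B = 0 ↦ 1  ≥
A = 0, B = 1/3 ↦ 2/3  ≥
A = 0, B = 2/3 ↦ 1/3  <
A = 0, B = 1 ↦ 0  <
A = 1/3, B = 0 ↦ 1  ≥
A = 1/3, B = 1/3 ↦ 1  ≥
A = 1/3, B = 2/3 ↦ 2/3  ≥
A = 1/3, B = 1 ↦ 1/3  <
A = 2/3, B = 0 ↦ 1  ≥
A = 2/3, B = 1/3 ↦ 1  ≥
A = 2/3, B = 2/3 ↦ 1  ≥
A = 2/3, B = 1 ↦ 2/3  ≥
A = 1, B = 0 ↦ 1  ≥
A = 1, B = 1/3 ↦ 1  ≥
A = 1, B = 2/3 ↦ 1  ≥
A = 1, B = 1 ↦ 1  ≥
So 13 of the 16 assignments meet the threshold.

13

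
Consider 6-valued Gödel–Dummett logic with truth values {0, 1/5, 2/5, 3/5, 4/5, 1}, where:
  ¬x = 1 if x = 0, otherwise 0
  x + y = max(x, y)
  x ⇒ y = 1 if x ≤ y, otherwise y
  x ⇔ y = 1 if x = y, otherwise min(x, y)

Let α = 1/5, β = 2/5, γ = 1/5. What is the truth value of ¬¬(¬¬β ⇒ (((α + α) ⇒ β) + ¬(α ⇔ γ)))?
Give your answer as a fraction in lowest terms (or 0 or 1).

¬β = ¬2/5 = 0
¬¬β = ¬0 = 1
α + α = 1/5 + 1/5 = 1/5
(α + α) ⇒ β = 1/5 ⇒ 2/5 = 1
α ⇔ γ = 1/5 ⇔ 1/5 = 1
¬(α ⇔ γ) = ¬1 = 0
((α + α) ⇒ β) + ¬(α ⇔ γ) = 1 + 0 = 1
¬¬β ⇒ (((α + α) ⇒ β) + ¬(α ⇔ γ)) = 1 ⇒ 1 = 1
¬(¬¬β ⇒ (((α + α) ⇒ β) + ¬(α ⇔ γ))) = ¬1 = 0
¬¬(¬¬β ⇒ (((α + α) ⇒ β) + ¬(α ⇔ γ))) = ¬0 = 1

1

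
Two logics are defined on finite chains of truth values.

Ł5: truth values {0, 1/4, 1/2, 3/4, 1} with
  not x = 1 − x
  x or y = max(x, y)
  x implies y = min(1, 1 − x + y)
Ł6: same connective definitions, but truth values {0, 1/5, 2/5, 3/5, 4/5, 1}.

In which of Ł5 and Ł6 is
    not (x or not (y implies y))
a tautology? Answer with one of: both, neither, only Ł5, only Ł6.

neither

In Ł5: at x = 1/4, y = 0 the value is 3/4 — not a tautology.
In Ł6: at x = 1/5, y = 0 the value is 4/5 — not a tautology.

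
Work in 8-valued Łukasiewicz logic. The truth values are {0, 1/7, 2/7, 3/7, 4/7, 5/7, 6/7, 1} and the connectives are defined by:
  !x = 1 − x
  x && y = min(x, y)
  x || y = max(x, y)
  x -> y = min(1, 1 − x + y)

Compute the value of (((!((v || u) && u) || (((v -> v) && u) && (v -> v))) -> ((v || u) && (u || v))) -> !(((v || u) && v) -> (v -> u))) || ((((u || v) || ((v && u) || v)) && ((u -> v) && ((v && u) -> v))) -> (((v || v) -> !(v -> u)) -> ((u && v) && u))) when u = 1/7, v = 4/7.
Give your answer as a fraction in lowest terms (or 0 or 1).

5/7

v || u = 4/7 || 1/7 = 4/7
(v || u) && u = 4/7 && 1/7 = 1/7
!((v || u) && u) = !1/7 = 6/7
v -> v = 4/7 -> 4/7 = 1
(v -> v) && u = 1 && 1/7 = 1/7
v -> v = 4/7 -> 4/7 = 1
((v -> v) && u) && (v -> v) = 1/7 && 1 = 1/7
!((v || u) && u) || (((v -> v) && u) && (v -> v)) = 6/7 || 1/7 = 6/7
v || u = 4/7 || 1/7 = 4/7
u || v = 1/7 || 4/7 = 4/7
(v || u) && (u || v) = 4/7 && 4/7 = 4/7
(!((v || u) && u) || (((v -> v) && u) && (v -> v))) -> ((v || u) && (u || v)) = 6/7 -> 4/7 = 5/7
v || u = 4/7 || 1/7 = 4/7
(v || u) && v = 4/7 && 4/7 = 4/7
v -> u = 4/7 -> 1/7 = 4/7
((v || u) && v) -> (v -> u) = 4/7 -> 4/7 = 1
!(((v || u) && v) -> (v -> u)) = !1 = 0
((!((v || u) && u) || (((v -> v) && u) && (v -> v))) -> ((v || u) && (u || v))) -> !(((v || u) && v) -> (v -> u)) = 5/7 -> 0 = 2/7
u || v = 1/7 || 4/7 = 4/7
v && u = 4/7 && 1/7 = 1/7
(v && u) || v = 1/7 || 4/7 = 4/7
(u || v) || ((v && u) || v) = 4/7 || 4/7 = 4/7
u -> v = 1/7 -> 4/7 = 1
v && u = 4/7 && 1/7 = 1/7
(v && u) -> v = 1/7 -> 4/7 = 1
(u -> v) && ((v && u) -> v) = 1 && 1 = 1
((u || v) || ((v && u) || v)) && ((u -> v) && ((v && u) -> v)) = 4/7 && 1 = 4/7
v || v = 4/7 || 4/7 = 4/7
v -> u = 4/7 -> 1/7 = 4/7
!(v -> u) = !4/7 = 3/7
(v || v) -> !(v -> u) = 4/7 -> 3/7 = 6/7
u && v = 1/7 && 4/7 = 1/7
(u && v) && u = 1/7 && 1/7 = 1/7
((v || v) -> !(v -> u)) -> ((u && v) && u) = 6/7 -> 1/7 = 2/7
(((u || v) || ((v && u) || v)) && ((u -> v) && ((v && u) -> v))) -> (((v || v) -> !(v -> u)) -> ((u && v) && u)) = 4/7 -> 2/7 = 5/7
(((!((v || u) && u) || (((v -> v) && u) && (v -> v))) -> ((v || u) && (u || v))) -> !(((v || u) && v) -> (v -> u))) || ((((u || v) || ((v && u) || v)) && ((u -> v) && ((v && u) -> v))) -> (((v || v) -> !(v -> u)) -> ((u && v) && u))) = 2/7 || 5/7 = 5/7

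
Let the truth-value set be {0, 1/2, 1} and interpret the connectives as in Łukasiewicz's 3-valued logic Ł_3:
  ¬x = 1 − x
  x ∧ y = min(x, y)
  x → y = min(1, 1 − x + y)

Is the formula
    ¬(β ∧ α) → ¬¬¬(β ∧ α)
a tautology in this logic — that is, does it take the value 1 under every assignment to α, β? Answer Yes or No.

Yes

α = 0, β = 0 ↦ 1
α = 0, β = 1/2 ↦ 1
α = 0, β = 1 ↦ 1
α = 1/2, β = 0 ↦ 1
α = 1/2, β = 1/2 ↦ 1
α = 1/2, β = 1 ↦ 1
α = 1, β = 0 ↦ 1
α = 1, β = 1/2 ↦ 1
α = 1, β = 1 ↦ 1
Every assignment gives a value ≥ 1.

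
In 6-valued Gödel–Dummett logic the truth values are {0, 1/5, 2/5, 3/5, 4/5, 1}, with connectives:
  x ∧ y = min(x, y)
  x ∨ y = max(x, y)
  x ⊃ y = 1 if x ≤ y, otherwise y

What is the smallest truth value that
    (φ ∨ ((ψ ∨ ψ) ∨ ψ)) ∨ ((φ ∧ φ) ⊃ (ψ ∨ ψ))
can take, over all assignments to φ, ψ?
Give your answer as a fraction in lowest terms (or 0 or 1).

Take φ = 1/5, ψ = 0:
ψ ∨ ψ = 0 ∨ 0 = 0
(ψ ∨ ψ) ∨ ψ = 0 ∨ 0 = 0
φ ∨ ((ψ ∨ ψ) ∨ ψ) = 1/5 ∨ 0 = 1/5
φ ∧ φ = 1/5 ∧ 1/5 = 1/5
ψ ∨ ψ = 0 ∨ 0 = 0
(φ ∧ φ) ⊃ (ψ ∨ ψ) = 1/5 ⊃ 0 = 0
(φ ∨ ((ψ ∨ ψ) ∨ ψ)) ∨ ((φ ∧ φ) ⊃ (ψ ∨ ψ)) = 1/5 ∨ 0 = 1/5
No assignment yields a value below 1/5, so this is the minimum.

1/5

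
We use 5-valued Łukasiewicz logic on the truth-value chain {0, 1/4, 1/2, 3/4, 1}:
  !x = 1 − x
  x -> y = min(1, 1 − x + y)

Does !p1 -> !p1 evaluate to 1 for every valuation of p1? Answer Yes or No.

p1 = 0 ↦ 1
p1 = 1/4 ↦ 1
p1 = 1/2 ↦ 1
p1 = 3/4 ↦ 1
p1 = 1 ↦ 1
Every assignment gives a value ≥ 1.

Yes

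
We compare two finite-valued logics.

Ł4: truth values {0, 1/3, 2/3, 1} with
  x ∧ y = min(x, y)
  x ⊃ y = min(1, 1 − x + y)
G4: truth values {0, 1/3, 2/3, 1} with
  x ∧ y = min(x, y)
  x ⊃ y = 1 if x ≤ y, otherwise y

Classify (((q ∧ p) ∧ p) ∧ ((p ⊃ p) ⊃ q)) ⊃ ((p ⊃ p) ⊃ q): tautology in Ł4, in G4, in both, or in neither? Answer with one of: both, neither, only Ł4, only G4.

In Ł4: every assignment gives 1 — tautology.
In G4: every assignment gives 1 — tautology.

both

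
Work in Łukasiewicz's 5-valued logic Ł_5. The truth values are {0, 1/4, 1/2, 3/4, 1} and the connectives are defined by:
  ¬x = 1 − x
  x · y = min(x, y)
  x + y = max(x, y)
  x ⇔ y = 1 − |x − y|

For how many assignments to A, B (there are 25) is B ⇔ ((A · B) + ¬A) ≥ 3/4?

18

value 1: 11 assignments (counts)
value 3/4: 7 assignments (counts)
value 1/2: 4 assignments
value 1/4: 2 assignments
value 0: 1 assignment
So 18 of the 25 assignments meet the threshold.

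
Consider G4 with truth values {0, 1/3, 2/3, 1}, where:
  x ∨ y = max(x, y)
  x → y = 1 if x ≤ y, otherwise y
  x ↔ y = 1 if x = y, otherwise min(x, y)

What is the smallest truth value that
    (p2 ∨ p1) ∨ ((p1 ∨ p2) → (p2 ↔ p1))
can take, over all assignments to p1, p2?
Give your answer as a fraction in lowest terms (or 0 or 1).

Take p1 = 0, p2 = 1/3:
p2 ∨ p1 = 1/3 ∨ 0 = 1/3
p1 ∨ p2 = 0 ∨ 1/3 = 1/3
p2 ↔ p1 = 1/3 ↔ 0 = 0
(p1 ∨ p2) → (p2 ↔ p1) = 1/3 → 0 = 0
(p2 ∨ p1) ∨ ((p1 ∨ p2) → (p2 ↔ p1)) = 1/3 ∨ 0 = 1/3
No assignment yields a value below 1/3, so this is the minimum.

1/3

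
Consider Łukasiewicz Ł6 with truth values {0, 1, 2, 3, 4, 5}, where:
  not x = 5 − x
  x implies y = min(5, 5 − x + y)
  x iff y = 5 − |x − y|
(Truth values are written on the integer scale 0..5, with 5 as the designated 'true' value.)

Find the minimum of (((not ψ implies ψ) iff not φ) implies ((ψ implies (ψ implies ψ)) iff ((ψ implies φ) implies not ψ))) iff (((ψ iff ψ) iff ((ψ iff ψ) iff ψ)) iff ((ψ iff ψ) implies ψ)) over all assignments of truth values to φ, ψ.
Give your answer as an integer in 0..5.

Take φ = 1, ψ = 2:
not ψ = not 2 = 3
not ψ implies ψ = 3 implies 2 = 4
not φ = not 1 = 4
(not ψ implies ψ) iff not φ = 4 iff 4 = 5
ψ implies ψ = 2 implies 2 = 5
ψ implies (ψ implies ψ) = 2 implies 5 = 5
ψ implies φ = 2 implies 1 = 4
not ψ = not 2 = 3
(ψ implies φ) implies not ψ = 4 implies 3 = 4
(ψ implies (ψ implies ψ)) iff ((ψ implies φ) implies not ψ) = 5 iff 4 = 4
((not ψ implies ψ) iff not φ) implies ((ψ implies (ψ implies ψ)) iff ((ψ implies φ) implies not ψ)) = 5 implies 4 = 4
ψ iff ψ = 2 iff 2 = 5
ψ iff ψ = 2 iff 2 = 5
(ψ iff ψ) iff ψ = 5 iff 2 = 2
(ψ iff ψ) iff ((ψ iff ψ) iff ψ) = 5 iff 2 = 2
ψ iff ψ = 2 iff 2 = 5
(ψ iff ψ) implies ψ = 5 implies 2 = 2
((ψ iff ψ) iff ((ψ iff ψ) iff ψ)) iff ((ψ iff ψ) implies ψ) = 2 iff 2 = 5
(((not ψ implies ψ) iff not φ) implies ((ψ implies (ψ implies ψ)) iff ((ψ implies φ) implies not ψ))) iff (((ψ iff ψ) iff ((ψ iff ψ) iff ψ)) iff ((ψ iff ψ) implies ψ)) = 4 iff 5 = 4
No assignment yields a value below 4, so this is the minimum.

4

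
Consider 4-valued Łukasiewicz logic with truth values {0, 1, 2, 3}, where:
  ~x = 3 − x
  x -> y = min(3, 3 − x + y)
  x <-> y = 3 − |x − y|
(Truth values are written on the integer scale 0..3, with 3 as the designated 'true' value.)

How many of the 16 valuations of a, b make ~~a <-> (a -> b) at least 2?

7

a = 0, b = 0 ↦ 0  <
a = 0, b = 1 ↦ 0  <
a = 0, b = 2 ↦ 0  <
a = 0, b = 3 ↦ 0  <
a = 1, b = 0 ↦ 2  ≥
a = 1, b = 1 ↦ 1  <
a = 1, b = 2 ↦ 1  <
a = 1, b = 3 ↦ 1  <
a = 2, b = 0 ↦ 2  ≥
a = 2, b = 1 ↦ 3  ≥
a = 2, b = 2 ↦ 2  ≥
a = 2, b = 3 ↦ 2  ≥
a = 3, b = 0 ↦ 0  <
a = 3, b = 1 ↦ 1  <
a = 3, b = 2 ↦ 2  ≥
a = 3, b = 3 ↦ 3  ≥
So 7 of the 16 assignments meet the threshold.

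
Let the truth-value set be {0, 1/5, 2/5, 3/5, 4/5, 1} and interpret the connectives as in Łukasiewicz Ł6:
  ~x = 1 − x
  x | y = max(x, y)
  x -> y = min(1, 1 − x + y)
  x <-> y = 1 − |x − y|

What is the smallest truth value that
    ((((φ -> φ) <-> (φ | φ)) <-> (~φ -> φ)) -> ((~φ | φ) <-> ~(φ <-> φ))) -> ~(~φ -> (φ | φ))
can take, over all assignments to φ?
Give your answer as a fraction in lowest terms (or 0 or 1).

Take φ = 3/5:
φ -> φ = 3/5 -> 3/5 = 1
φ | φ = 3/5 | 3/5 = 3/5
(φ -> φ) <-> (φ | φ) = 1 <-> 3/5 = 3/5
~φ = ~3/5 = 2/5
~φ -> φ = 2/5 -> 3/5 = 1
((φ -> φ) <-> (φ | φ)) <-> (~φ -> φ) = 3/5 <-> 1 = 3/5
~φ = ~3/5 = 2/5
~φ | φ = 2/5 | 3/5 = 3/5
φ <-> φ = 3/5 <-> 3/5 = 1
~(φ <-> φ) = ~1 = 0
(~φ | φ) <-> ~(φ <-> φ) = 3/5 <-> 0 = 2/5
(((φ -> φ) <-> (φ | φ)) <-> (~φ -> φ)) -> ((~φ | φ) <-> ~(φ <-> φ)) = 3/5 -> 2/5 = 4/5
~φ = ~3/5 = 2/5
φ | φ = 3/5 | 3/5 = 3/5
~φ -> (φ | φ) = 2/5 -> 3/5 = 1
~(~φ -> (φ | φ)) = ~1 = 0
((((φ -> φ) <-> (φ | φ)) <-> (~φ -> φ)) -> ((~φ | φ) <-> ~(φ <-> φ))) -> ~(~φ -> (φ | φ)) = 4/5 -> 0 = 1/5
No assignment yields a value below 1/5, so this is the minimum.

1/5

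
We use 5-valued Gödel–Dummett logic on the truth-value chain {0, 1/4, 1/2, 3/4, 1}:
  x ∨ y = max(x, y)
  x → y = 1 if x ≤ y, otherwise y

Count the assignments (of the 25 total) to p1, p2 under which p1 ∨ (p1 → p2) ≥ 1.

value 1: 19 assignments (counts)
value 3/4: 3 assignments
value 1/2: 2 assignments
value 1/4: 1 assignment
So 19 of the 25 assignments meet the threshold.

19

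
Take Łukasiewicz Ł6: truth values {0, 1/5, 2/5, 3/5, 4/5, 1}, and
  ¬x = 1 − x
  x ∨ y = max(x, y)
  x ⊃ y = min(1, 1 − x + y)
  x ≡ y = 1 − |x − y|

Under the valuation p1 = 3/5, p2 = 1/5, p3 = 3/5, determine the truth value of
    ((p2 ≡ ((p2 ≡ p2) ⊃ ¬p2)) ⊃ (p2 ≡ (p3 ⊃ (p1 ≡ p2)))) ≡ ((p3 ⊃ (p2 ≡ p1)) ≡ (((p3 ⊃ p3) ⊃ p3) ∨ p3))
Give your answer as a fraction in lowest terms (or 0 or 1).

4/5

p2 ≡ p2 = 1/5 ≡ 1/5 = 1
¬p2 = ¬1/5 = 4/5
(p2 ≡ p2) ⊃ ¬p2 = 1 ⊃ 4/5 = 4/5
p2 ≡ ((p2 ≡ p2) ⊃ ¬p2) = 1/5 ≡ 4/5 = 2/5
p1 ≡ p2 = 3/5 ≡ 1/5 = 3/5
p3 ⊃ (p1 ≡ p2) = 3/5 ⊃ 3/5 = 1
p2 ≡ (p3 ⊃ (p1 ≡ p2)) = 1/5 ≡ 1 = 1/5
(p2 ≡ ((p2 ≡ p2) ⊃ ¬p2)) ⊃ (p2 ≡ (p3 ⊃ (p1 ≡ p2))) = 2/5 ⊃ 1/5 = 4/5
p2 ≡ p1 = 1/5 ≡ 3/5 = 3/5
p3 ⊃ (p2 ≡ p1) = 3/5 ⊃ 3/5 = 1
p3 ⊃ p3 = 3/5 ⊃ 3/5 = 1
(p3 ⊃ p3) ⊃ p3 = 1 ⊃ 3/5 = 3/5
((p3 ⊃ p3) ⊃ p3) ∨ p3 = 3/5 ∨ 3/5 = 3/5
(p3 ⊃ (p2 ≡ p1)) ≡ (((p3 ⊃ p3) ⊃ p3) ∨ p3) = 1 ≡ 3/5 = 3/5
((p2 ≡ ((p2 ≡ p2) ⊃ ¬p2)) ⊃ (p2 ≡ (p3 ⊃ (p1 ≡ p2)))) ≡ ((p3 ⊃ (p2 ≡ p1)) ≡ (((p3 ⊃ p3) ⊃ p3) ∨ p3)) = 4/5 ≡ 3/5 = 4/5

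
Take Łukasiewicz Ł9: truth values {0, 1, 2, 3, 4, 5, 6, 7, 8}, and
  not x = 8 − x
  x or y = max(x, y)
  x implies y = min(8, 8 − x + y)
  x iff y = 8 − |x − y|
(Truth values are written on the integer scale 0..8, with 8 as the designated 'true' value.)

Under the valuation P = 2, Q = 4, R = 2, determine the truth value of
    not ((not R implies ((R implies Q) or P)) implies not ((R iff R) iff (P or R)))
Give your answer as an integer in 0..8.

2

not R = not 2 = 6
R implies Q = 2 implies 4 = 8
(R implies Q) or P = 8 or 2 = 8
not R implies ((R implies Q) or P) = 6 implies 8 = 8
R iff R = 2 iff 2 = 8
P or R = 2 or 2 = 2
(R iff R) iff (P or R) = 8 iff 2 = 2
not ((R iff R) iff (P or R)) = not 2 = 6
(not R implies ((R implies Q) or P)) implies not ((R iff R) iff (P or R)) = 8 implies 6 = 6
not ((not R implies ((R implies Q) or P)) implies not ((R iff R) iff (P or R))) = not 6 = 2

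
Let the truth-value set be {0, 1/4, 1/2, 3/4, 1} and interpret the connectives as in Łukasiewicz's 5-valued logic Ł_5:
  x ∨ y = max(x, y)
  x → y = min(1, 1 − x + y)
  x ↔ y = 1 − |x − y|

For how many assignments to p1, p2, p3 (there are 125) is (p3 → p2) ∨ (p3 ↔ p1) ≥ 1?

85

value 1: 85 assignments (counts)
value 3/4: 25 assignments
value 1/2: 10 assignments
value 1/4: 4 assignments
value 0: 1 assignment
So 85 of the 125 assignments meet the threshold.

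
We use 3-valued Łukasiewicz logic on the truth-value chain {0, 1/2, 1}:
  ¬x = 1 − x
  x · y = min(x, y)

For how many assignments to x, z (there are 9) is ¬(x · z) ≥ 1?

x = 0, z = 0 ↦ 1  ≥
x = 0, z = 1/2 ↦ 1  ≥
x = 0, z = 1 ↦ 1  ≥
x = 1/2, z = 0 ↦ 1  ≥
x = 1/2, z = 1/2 ↦ 1/2  <
x = 1/2, z = 1 ↦ 1/2  <
x = 1, z = 0 ↦ 1  ≥
x = 1, z = 1/2 ↦ 1/2  <
x = 1, z = 1 ↦ 0  <
So 5 of the 9 assignments meet the threshold.

5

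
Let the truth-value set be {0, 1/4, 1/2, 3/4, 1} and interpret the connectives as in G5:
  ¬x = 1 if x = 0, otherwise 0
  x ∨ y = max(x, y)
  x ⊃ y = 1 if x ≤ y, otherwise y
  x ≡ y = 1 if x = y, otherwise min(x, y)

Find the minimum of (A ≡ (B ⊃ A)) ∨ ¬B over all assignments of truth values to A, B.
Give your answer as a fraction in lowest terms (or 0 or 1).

Take A = 1/4, B = 1/4:
B ⊃ A = 1/4 ⊃ 1/4 = 1
A ≡ (B ⊃ A) = 1/4 ≡ 1 = 1/4
¬B = ¬1/4 = 0
(A ≡ (B ⊃ A)) ∨ ¬B = 1/4 ∨ 0 = 1/4
No assignment yields a value below 1/4, so this is the minimum.

1/4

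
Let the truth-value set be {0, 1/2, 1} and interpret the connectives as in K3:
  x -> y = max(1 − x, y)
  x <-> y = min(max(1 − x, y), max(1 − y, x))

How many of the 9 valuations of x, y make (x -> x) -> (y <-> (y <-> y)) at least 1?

3

x = 0, y = 0 ↦ 0  <
x = 0, y = 1/2 ↦ 1/2  <
x = 0, y = 1 ↦ 1  ≥
x = 1/2, y = 0 ↦ 1/2  <
x = 1/2, y = 1/2 ↦ 1/2  <
x = 1/2, y = 1 ↦ 1  ≥
x = 1, y = 0 ↦ 0  <
x = 1, y = 1/2 ↦ 1/2  <
x = 1, y = 1 ↦ 1  ≥
So 3 of the 9 assignments meet the threshold.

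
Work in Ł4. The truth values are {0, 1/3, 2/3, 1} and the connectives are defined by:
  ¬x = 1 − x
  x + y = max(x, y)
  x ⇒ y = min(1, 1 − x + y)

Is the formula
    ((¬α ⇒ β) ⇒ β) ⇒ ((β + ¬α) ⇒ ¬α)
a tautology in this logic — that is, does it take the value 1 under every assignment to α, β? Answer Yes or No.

No

Counterexample: take α = 1/3, β = 1.
¬α = ¬1/3 = 2/3
¬α ⇒ β = 2/3 ⇒ 1 = 1
(¬α ⇒ β) ⇒ β = 1 ⇒ 1 = 1
¬α = ¬1/3 = 2/3
β + ¬α = 1 + 2/3 = 1
¬α = ¬1/3 = 2/3
(β + ¬α) ⇒ ¬α = 1 ⇒ 2/3 = 2/3
((¬α ⇒ β) ⇒ β) ⇒ ((β + ¬α) ⇒ ¬α) = 1 ⇒ 2/3 = 2/3
This gives 2/3 ≠ 1.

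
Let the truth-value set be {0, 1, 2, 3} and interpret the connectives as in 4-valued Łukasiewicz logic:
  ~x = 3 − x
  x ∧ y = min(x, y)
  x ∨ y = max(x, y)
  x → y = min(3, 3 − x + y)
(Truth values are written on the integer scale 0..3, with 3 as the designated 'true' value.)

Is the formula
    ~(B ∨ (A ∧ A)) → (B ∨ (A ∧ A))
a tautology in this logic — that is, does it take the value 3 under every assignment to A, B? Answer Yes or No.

No

Counterexample: take A = 0, B = 0.
A ∧ A = 0 ∧ 0 = 0
B ∨ (A ∧ A) = 0 ∨ 0 = 0
~(B ∨ (A ∧ A)) = ~0 = 3
A ∧ A = 0 ∧ 0 = 0
B ∨ (A ∧ A) = 0 ∨ 0 = 0
~(B ∨ (A ∧ A)) → (B ∨ (A ∧ A)) = 3 → 0 = 0
This gives 0 ≠ 3.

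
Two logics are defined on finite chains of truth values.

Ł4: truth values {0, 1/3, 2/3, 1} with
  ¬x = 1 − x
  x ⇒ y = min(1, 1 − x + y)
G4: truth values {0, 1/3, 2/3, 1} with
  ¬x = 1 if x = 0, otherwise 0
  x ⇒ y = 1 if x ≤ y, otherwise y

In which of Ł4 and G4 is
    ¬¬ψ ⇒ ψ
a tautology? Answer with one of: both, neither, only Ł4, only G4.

only Ł4

In Ł4: every assignment gives 1 — tautology.
In G4: at ψ = 1/3 the value is 1/3 — not a tautology.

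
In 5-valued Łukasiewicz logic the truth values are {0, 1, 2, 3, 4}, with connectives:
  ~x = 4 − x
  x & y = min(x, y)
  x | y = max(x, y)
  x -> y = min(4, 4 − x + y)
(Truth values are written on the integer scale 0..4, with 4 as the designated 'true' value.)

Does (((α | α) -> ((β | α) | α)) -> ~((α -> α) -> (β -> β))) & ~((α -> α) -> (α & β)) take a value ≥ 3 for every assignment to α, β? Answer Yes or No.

No

Counterexample: take α = 0, β = 0.
α | α = 0 | 0 = 0
β | α = 0 | 0 = 0
(β | α) | α = 0 | 0 = 0
(α | α) -> ((β | α) | α) = 0 -> 0 = 4
α -> α = 0 -> 0 = 4
β -> β = 0 -> 0 = 4
(α -> α) -> (β -> β) = 4 -> 4 = 4
~((α -> α) -> (β -> β)) = ~4 = 0
((α | α) -> ((β | α) | α)) -> ~((α -> α) -> (β -> β)) = 4 -> 0 = 0
α -> α = 0 -> 0 = 4
α & β = 0 & 0 = 0
(α -> α) -> (α & β) = 4 -> 0 = 0
~((α -> α) -> (α & β)) = ~0 = 4
(((α | α) -> ((β | α) | α)) -> ~((α -> α) -> (β -> β))) & ~((α -> α) -> (α & β)) = 0 & 4 = 0
This gives 0, which is below 3.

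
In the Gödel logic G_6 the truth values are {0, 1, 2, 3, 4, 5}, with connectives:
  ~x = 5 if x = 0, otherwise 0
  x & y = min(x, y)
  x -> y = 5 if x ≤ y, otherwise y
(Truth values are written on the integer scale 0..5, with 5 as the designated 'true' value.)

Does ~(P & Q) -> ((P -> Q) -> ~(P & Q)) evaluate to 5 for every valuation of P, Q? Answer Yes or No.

At P = 1, Q = 3, for instance:
P & Q = 1 & 3 = 1
~(P & Q) = ~1 = 0
P -> Q = 1 -> 3 = 5
(P -> Q) -> ~(P & Q) = 5 -> 0 = 0
~(P & Q) -> ((P -> Q) -> ~(P & Q)) = 0 -> 0 = 5
and checking the remaining 35 assignments likewise gives ≥ 5 in every case.

Yes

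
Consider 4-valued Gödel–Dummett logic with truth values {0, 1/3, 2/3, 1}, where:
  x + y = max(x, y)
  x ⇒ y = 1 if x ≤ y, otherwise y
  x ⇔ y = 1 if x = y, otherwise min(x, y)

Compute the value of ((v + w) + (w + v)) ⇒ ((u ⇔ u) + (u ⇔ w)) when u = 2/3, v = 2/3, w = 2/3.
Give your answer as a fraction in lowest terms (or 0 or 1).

v + w = 2/3 + 2/3 = 2/3
w + v = 2/3 + 2/3 = 2/3
(v + w) + (w + v) = 2/3 + 2/3 = 2/3
u ⇔ u = 2/3 ⇔ 2/3 = 1
u ⇔ w = 2/3 ⇔ 2/3 = 1
(u ⇔ u) + (u ⇔ w) = 1 + 1 = 1
((v + w) + (w + v)) ⇒ ((u ⇔ u) + (u ⇔ w)) = 2/3 ⇒ 1 = 1

1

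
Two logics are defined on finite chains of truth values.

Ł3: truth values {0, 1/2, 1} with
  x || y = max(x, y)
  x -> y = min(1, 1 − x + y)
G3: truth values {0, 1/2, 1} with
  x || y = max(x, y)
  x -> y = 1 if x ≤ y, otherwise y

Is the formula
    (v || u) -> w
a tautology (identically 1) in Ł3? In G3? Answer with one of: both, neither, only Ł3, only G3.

neither

In Ł3: at u = 0, v = 1/2, w = 0 the value is 1/2 — not a tautology.
In G3: at u = 0, v = 1/2, w = 0 the value is 0 — not a tautology.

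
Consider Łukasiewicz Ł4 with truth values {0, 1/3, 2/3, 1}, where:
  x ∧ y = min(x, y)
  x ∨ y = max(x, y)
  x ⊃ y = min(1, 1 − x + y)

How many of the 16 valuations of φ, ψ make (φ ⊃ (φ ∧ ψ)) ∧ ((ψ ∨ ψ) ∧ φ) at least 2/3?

φ = 0, ψ = 0 ↦ 0  <
φ = 0, ψ = 1/3 ↦ 0  <
φ = 0, ψ = 2/3 ↦ 0  <
φ = 0, ψ = 1 ↦ 0  <
φ = 1/3, ψ = 0 ↦ 0  <
φ = 1/3, ψ = 1/3 ↦ 1/3  <
φ = 1/3, ψ = 2/3 ↦ 1/3  <
φ = 1/3, ψ = 1 ↦ 1/3  <
φ = 2/3, ψ = 0 ↦ 0  <
φ = 2/3, ψ = 1/3 ↦ 1/3  <
φ = 2/3, ψ = 2/3 ↦ 2/3  ≥
φ = 2/3, ψ = 1 ↦ 2/3  ≥
φ = 1, ψ = 0 ↦ 0  <
φ = 1, ψ = 1/3 ↦ 1/3  <
φ = 1, ψ = 2/3 ↦ 2/3  ≥
φ = 1, ψ = 1 ↦ 1  ≥
So 4 of the 16 assignments meet the threshold.

4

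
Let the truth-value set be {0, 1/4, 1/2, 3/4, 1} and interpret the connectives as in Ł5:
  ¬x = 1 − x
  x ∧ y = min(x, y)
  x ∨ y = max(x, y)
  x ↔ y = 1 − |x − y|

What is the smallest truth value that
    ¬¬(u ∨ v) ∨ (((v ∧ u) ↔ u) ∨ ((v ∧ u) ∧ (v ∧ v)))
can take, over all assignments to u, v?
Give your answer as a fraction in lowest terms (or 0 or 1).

1/2

Take u = 1/2, v = 0:
u ∨ v = 1/2 ∨ 0 = 1/2
¬(u ∨ v) = ¬1/2 = 1/2
¬¬(u ∨ v) = ¬1/2 = 1/2
v ∧ u = 0 ∧ 1/2 = 0
(v ∧ u) ↔ u = 0 ↔ 1/2 = 1/2
v ∧ u = 0 ∧ 1/2 = 0
v ∧ v = 0 ∧ 0 = 0
(v ∧ u) ∧ (v ∧ v) = 0 ∧ 0 = 0
((v ∧ u) ↔ u) ∨ ((v ∧ u) ∧ (v ∧ v)) = 1/2 ∨ 0 = 1/2
¬¬(u ∨ v) ∨ (((v ∧ u) ↔ u) ∨ ((v ∧ u) ∧ (v ∧ v))) = 1/2 ∨ 1/2 = 1/2
No assignment yields a value below 1/2, so this is the minimum.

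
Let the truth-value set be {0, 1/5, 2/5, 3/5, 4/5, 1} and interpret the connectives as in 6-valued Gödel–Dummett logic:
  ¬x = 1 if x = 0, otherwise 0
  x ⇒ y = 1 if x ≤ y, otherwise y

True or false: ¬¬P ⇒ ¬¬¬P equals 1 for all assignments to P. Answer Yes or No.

No

Counterexample: take P = 1/5.
¬P = ¬1/5 = 0
¬¬P = ¬0 = 1
¬¬P = ¬0 = 1
¬¬¬P = ¬1 = 0
¬¬P ⇒ ¬¬¬P = 1 ⇒ 0 = 0
This gives 0 ≠ 1.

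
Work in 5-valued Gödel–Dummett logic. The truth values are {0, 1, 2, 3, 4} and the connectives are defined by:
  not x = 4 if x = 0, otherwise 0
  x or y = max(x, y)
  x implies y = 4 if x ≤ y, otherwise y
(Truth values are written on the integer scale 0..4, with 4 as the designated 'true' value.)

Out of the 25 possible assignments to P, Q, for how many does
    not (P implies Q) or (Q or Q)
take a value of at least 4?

9

value 4: 9 assignments (counts)
value 3: 5 assignments
value 2: 5 assignments
value 1: 5 assignments
value 0: 1 assignment
So 9 of the 25 assignments meet the threshold.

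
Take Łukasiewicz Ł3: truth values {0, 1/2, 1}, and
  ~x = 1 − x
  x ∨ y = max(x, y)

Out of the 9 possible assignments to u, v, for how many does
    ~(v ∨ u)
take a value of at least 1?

1

u = 0, v = 0 ↦ 1  ≥
u = 0, v = 1/2 ↦ 1/2  <
u = 0, v = 1 ↦ 0  <
u = 1/2, v = 0 ↦ 1/2  <
u = 1/2, v = 1/2 ↦ 1/2  <
u = 1/2, v = 1 ↦ 0  <
u = 1, v = 0 ↦ 0  <
u = 1, v = 1/2 ↦ 0  <
u = 1, v = 1 ↦ 0  <
So 1 of the 9 assignments meets the threshold.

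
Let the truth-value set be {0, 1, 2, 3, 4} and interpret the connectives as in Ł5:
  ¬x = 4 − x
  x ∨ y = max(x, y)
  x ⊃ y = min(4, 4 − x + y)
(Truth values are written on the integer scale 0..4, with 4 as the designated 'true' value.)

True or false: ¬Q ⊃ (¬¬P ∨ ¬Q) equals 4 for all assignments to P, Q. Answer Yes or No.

Yes

At P = 3, Q = 2, for instance:
¬Q = ¬2 = 2
¬P = ¬3 = 1
¬¬P = ¬1 = 3
¬¬P ∨ ¬Q = 3 ∨ 2 = 3
¬Q ⊃ (¬¬P ∨ ¬Q) = 2 ⊃ 3 = 4
and checking the remaining 24 assignments likewise gives ≥ 4 in every case.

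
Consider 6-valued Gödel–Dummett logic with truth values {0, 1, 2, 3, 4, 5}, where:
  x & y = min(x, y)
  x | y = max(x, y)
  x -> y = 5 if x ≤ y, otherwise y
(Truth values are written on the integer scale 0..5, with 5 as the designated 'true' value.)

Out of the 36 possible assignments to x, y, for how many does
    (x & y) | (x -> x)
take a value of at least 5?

value 5: 36 assignments (counts)
So 36 of the 36 assignments meet the threshold.

36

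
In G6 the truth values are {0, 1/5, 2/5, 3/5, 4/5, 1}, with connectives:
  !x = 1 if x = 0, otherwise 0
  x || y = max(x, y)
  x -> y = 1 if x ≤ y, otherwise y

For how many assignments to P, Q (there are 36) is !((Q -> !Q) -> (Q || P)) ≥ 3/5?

1

value 1: 1 assignment (counts)
value 0: 35 assignments
So 1 of the 36 assignments meets the threshold.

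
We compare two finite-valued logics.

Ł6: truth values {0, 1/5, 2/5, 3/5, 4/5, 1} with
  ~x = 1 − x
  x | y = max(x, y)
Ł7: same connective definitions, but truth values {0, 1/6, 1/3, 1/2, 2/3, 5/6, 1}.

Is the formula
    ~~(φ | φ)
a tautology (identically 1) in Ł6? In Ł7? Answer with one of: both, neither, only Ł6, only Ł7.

neither

In Ł6: at φ = 0 the value is 0 — not a tautology.
In Ł7: at φ = 0 the value is 0 — not a tautology.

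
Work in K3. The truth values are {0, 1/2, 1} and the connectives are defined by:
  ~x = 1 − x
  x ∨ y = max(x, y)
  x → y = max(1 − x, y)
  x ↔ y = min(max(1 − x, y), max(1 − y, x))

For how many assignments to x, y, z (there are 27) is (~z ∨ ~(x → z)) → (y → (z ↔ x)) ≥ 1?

17

value 1: 17 assignments (counts)
value 1/2: 9 assignments
value 0: 1 assignment
So 17 of the 27 assignments meet the threshold.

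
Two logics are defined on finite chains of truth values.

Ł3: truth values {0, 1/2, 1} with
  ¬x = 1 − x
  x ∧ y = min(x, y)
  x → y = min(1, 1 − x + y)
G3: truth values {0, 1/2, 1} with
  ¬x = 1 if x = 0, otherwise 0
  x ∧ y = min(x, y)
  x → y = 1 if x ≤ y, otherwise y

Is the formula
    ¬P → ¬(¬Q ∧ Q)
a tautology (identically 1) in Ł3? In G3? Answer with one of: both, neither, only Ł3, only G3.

only G3

In Ł3: at P = 0, Q = 1/2 the value is 1/2 — not a tautology.
In G3: every assignment gives 1 — tautology.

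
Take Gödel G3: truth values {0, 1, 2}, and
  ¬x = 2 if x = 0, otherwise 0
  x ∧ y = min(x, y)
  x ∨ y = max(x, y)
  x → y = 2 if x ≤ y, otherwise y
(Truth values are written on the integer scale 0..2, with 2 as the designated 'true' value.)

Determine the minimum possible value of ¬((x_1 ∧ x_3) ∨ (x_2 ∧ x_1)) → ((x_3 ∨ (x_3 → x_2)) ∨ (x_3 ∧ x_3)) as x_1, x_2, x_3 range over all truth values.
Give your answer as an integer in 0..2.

1

Take x_1 = 0, x_2 = 0, x_3 = 1:
x_1 ∧ x_3 = 0 ∧ 1 = 0
x_2 ∧ x_1 = 0 ∧ 0 = 0
(x_1 ∧ x_3) ∨ (x_2 ∧ x_1) = 0 ∨ 0 = 0
¬((x_1 ∧ x_3) ∨ (x_2 ∧ x_1)) = ¬0 = 2
x_3 → x_2 = 1 → 0 = 0
x_3 ∨ (x_3 → x_2) = 1 ∨ 0 = 1
x_3 ∧ x_3 = 1 ∧ 1 = 1
(x_3 ∨ (x_3 → x_2)) ∨ (x_3 ∧ x_3) = 1 ∨ 1 = 1
¬((x_1 ∧ x_3) ∨ (x_2 ∧ x_1)) → ((x_3 ∨ (x_3 → x_2)) ∨ (x_3 ∧ x_3)) = 2 → 1 = 1
No assignment yields a value below 1, so this is the minimum.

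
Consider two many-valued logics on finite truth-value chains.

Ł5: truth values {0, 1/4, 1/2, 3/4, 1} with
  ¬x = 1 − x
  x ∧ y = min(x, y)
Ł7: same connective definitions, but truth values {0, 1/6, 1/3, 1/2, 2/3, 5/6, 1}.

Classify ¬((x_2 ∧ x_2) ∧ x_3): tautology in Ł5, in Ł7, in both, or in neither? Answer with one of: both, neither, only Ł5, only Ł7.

neither

In Ł5: at x_2 = 1/4, x_3 = 1/4 the value is 3/4 — not a tautology.
In Ł7: at x_2 = 1/6, x_3 = 1/6 the value is 5/6 — not a tautology.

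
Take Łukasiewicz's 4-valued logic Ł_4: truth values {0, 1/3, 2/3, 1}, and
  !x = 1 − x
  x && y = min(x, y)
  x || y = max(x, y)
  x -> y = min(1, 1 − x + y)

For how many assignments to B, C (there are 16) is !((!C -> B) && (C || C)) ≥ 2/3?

8

B = 0, C = 0 ↦ 1  ≥
B = 0, C = 1/3 ↦ 2/3  ≥
B = 0, C = 2/3 ↦ 1/3  <
B = 0, C = 1 ↦ 0  <
B = 1/3, C = 0 ↦ 1  ≥
B = 1/3, C = 1/3 ↦ 2/3  ≥
B = 1/3, C = 2/3 ↦ 1/3  <
B = 1/3, C = 1 ↦ 0  <
B = 2/3, C = 0 ↦ 1  ≥
B = 2/3, C = 1/3 ↦ 2/3  ≥
B = 2/3, C = 2/3 ↦ 1/3  <
B = 2/3, C = 1 ↦ 0  <
B = 1, C = 0 ↦ 1  ≥
B = 1, C = 1/3 ↦ 2/3  ≥
B = 1, C = 2/3 ↦ 1/3  <
B = 1, C = 1 ↦ 0  <
So 8 of the 16 assignments meet the threshold.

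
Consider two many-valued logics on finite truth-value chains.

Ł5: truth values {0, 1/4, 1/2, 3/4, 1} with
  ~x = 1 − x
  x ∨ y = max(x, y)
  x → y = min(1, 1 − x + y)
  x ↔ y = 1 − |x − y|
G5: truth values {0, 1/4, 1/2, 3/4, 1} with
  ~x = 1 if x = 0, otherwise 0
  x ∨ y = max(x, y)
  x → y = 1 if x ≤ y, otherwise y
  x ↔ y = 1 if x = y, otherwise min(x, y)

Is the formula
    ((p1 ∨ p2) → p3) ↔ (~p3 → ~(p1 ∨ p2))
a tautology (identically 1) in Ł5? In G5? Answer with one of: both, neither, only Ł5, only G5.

only Ł5

In Ł5: every assignment gives 1 — tautology.
In G5: at p1 = 0, p2 = 1/2, p3 = 1/4 the value is 1/4 — not a tautology.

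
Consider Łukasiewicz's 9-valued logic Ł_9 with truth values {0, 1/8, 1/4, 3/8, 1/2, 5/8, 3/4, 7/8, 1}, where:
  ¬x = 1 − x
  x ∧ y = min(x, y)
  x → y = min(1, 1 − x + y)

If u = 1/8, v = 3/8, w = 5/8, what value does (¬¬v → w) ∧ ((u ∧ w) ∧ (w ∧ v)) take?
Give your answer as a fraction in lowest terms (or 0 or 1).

¬v = ¬3/8 = 5/8
¬¬v = ¬5/8 = 3/8
¬¬v → w = 3/8 → 5/8 = 1
u ∧ w = 1/8 ∧ 5/8 = 1/8
w ∧ v = 5/8 ∧ 3/8 = 3/8
(u ∧ w) ∧ (w ∧ v) = 1/8 ∧ 3/8 = 1/8
(¬¬v → w) ∧ ((u ∧ w) ∧ (w ∧ v)) = 1 ∧ 1/8 = 1/8

1/8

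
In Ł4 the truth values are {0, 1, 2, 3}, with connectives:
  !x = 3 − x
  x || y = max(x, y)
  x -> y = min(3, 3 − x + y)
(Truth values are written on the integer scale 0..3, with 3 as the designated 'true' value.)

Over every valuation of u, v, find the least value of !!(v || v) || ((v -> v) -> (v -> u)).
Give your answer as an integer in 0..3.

2

Take u = 0, v = 1:
v || v = 1 || 1 = 1
!(v || v) = !1 = 2
!!(v || v) = !2 = 1
v -> v = 1 -> 1 = 3
v -> u = 1 -> 0 = 2
(v -> v) -> (v -> u) = 3 -> 2 = 2
!!(v || v) || ((v -> v) -> (v -> u)) = 1 || 2 = 2
No assignment yields a value below 2, so this is the minimum.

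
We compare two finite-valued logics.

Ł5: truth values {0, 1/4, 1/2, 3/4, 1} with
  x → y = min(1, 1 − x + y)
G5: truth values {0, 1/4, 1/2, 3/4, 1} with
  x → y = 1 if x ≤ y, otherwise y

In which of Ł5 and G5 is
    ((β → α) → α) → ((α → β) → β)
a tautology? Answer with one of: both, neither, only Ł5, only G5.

only Ł5

In Ł5: every assignment gives 1 — tautology.
In G5: at α = 0, β = 1/4 the value is 1/4 — not a tautology.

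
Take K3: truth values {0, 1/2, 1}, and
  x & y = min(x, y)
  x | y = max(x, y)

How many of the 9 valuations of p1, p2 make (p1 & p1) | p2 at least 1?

p1 = 0, p2 = 0 ↦ 0  <
p1 = 0, p2 = 1/2 ↦ 1/2  <
p1 = 0, p2 = 1 ↦ 1  ≥
p1 = 1/2, p2 = 0 ↦ 1/2  <
p1 = 1/2, p2 = 1/2 ↦ 1/2  <
p1 = 1/2, p2 = 1 ↦ 1  ≥
p1 = 1, p2 = 0 ↦ 1  ≥
p1 = 1, p2 = 1/2 ↦ 1  ≥
p1 = 1, p2 = 1 ↦ 1  ≥
So 5 of the 9 assignments meet the threshold.

5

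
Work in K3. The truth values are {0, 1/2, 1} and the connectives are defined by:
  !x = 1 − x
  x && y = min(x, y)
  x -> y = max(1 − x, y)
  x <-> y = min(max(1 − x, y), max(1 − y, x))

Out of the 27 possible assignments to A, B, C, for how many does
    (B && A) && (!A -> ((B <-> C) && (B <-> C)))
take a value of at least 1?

3

value 1: 3 assignments (counts)
value 1/2: 9 assignments
value 0: 15 assignments
So 3 of the 27 assignments meet the threshold.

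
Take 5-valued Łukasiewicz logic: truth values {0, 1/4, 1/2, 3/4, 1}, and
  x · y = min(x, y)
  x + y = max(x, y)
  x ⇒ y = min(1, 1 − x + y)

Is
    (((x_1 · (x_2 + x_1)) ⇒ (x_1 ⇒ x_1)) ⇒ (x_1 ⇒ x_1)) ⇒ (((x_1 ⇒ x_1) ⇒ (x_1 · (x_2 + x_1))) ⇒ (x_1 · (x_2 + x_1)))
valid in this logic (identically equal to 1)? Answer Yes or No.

At x_1 = 1, x_2 = 1/4, for instance:
x_2 + x_1 = 1/4 + 1 = 1
x_1 · (x_2 + x_1) = 1 · 1 = 1
x_1 ⇒ x_1 = 1 ⇒ 1 = 1
(x_1 · (x_2 + x_1)) ⇒ (x_1 ⇒ x_1) = 1 ⇒ 1 = 1
((x_1 · (x_2 + x_1)) ⇒ (x_1 ⇒ x_1)) ⇒ (x_1 ⇒ x_1) = 1 ⇒ 1 = 1
(x_1 ⇒ x_1) ⇒ (x_1 · (x_2 + x_1)) = 1 ⇒ 1 = 1
((x_1 ⇒ x_1) ⇒ (x_1 · (x_2 + x_1))) ⇒ (x_1 · (x_2 + x_1)) = 1 ⇒ 1 = 1
(((x_1 · (x_2 + x_1)) ⇒ (x_1 ⇒ x_1)) ⇒ (x_1 ⇒ x_1)) ⇒ (((x_1 ⇒ x_1) ⇒ (x_1 · (x_2 + x_1))) ⇒ (x_1 · (x_2 + x_1))) = 1 ⇒ 1 = 1
and checking the remaining 24 assignments likewise gives ≥ 1 in every case.

Yes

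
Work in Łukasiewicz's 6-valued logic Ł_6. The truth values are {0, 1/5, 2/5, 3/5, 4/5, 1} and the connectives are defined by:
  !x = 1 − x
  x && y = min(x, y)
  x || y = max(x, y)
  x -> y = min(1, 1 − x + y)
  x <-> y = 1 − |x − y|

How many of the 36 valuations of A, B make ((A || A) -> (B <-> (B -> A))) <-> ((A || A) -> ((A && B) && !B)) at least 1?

24

value 1: 24 assignments (counts)
value 4/5: 5 assignments
value 3/5: 2 assignments
value 2/5: 3 assignments
value 1/5: 1 assignment
value 0: 1 assignment
So 24 of the 36 assignments meet the threshold.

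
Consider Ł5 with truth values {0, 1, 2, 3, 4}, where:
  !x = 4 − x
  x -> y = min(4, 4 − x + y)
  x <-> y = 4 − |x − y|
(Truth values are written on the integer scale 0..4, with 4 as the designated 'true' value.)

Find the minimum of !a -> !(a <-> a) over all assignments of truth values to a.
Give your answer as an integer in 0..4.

Take a = 0:
!a = !0 = 4
a <-> a = 0 <-> 0 = 4
!(a <-> a) = !4 = 0
!a -> !(a <-> a) = 4 -> 0 = 0
No assignment yields a value below 0, so this is the minimum.

0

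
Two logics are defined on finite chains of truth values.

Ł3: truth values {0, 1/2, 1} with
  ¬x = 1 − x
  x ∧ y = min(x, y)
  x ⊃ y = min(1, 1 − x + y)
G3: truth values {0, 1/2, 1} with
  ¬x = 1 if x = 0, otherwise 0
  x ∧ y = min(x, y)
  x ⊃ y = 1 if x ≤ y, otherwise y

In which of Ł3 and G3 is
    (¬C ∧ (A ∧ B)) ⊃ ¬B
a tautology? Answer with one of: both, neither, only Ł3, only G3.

In Ł3: at A = 1/2, B = 1, C = 0 the value is 1/2 — not a tautology.
In G3: at A = 1/2, B = 1/2, C = 0 the value is 0 — not a tautology.

neither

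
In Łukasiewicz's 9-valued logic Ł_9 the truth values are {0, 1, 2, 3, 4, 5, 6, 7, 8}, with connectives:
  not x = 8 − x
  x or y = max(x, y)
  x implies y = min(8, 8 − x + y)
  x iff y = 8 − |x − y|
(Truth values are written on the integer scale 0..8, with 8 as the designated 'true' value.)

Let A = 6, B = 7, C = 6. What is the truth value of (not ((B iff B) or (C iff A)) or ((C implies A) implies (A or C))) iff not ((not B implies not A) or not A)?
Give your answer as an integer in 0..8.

2

B iff B = 7 iff 7 = 8
C iff A = 6 iff 6 = 8
(B iff B) or (C iff A) = 8 or 8 = 8
not ((B iff B) or (C iff A)) = not 8 = 0
C implies A = 6 implies 6 = 8
A or C = 6 or 6 = 6
(C implies A) implies (A or C) = 8 implies 6 = 6
not ((B iff B) or (C iff A)) or ((C implies A) implies (A or C)) = 0 or 6 = 6
not B = not 7 = 1
not A = not 6 = 2
not B implies not A = 1 implies 2 = 8
not A = not 6 = 2
(not B implies not A) or not A = 8 or 2 = 8
not ((not B implies not A) or not A) = not 8 = 0
(not ((B iff B) or (C iff A)) or ((C implies A) implies (A or C))) iff not ((not B implies not A) or not A) = 6 iff 0 = 2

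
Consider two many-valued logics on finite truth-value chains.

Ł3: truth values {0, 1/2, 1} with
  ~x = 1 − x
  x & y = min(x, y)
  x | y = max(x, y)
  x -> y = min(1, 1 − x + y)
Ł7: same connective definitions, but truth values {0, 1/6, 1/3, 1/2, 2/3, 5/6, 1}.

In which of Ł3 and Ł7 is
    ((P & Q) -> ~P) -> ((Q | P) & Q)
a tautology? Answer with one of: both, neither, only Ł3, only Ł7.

In Ł3: at P = 0, Q = 0 the value is 0 — not a tautology.
In Ł7: at P = 0, Q = 0 the value is 0 — not a tautology.

neither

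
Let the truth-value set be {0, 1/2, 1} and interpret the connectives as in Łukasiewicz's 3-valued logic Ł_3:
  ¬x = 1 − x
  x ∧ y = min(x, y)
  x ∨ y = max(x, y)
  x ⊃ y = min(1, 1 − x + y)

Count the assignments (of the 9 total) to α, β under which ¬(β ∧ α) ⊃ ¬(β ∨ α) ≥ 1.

α = 0, β = 0 ↦ 1  ≥
α = 0, β = 1/2 ↦ 1/2  <
α = 0, β = 1 ↦ 0  <
α = 1/2, β = 0 ↦ 1/2  <
α = 1/2, β = 1/2 ↦ 1  ≥
α = 1/2, β = 1 ↦ 1/2  <
α = 1, β = 0 ↦ 0  <
α = 1, β = 1/2 ↦ 1/2  <
α = 1, β = 1 ↦ 1  ≥
So 3 of the 9 assignments meet the threshold.

3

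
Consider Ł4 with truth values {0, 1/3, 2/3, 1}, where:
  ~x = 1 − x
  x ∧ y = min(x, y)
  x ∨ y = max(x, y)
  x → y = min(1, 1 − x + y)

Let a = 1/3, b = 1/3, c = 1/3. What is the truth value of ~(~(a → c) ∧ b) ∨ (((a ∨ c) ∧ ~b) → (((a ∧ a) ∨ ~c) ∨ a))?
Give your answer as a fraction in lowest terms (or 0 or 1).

a → c = 1/3 → 1/3 = 1
~(a → c) = ~1 = 0
~(a → c) ∧ b = 0 ∧ 1/3 = 0
~(~(a → c) ∧ b) = ~0 = 1
a ∨ c = 1/3 ∨ 1/3 = 1/3
~b = ~1/3 = 2/3
(a ∨ c) ∧ ~b = 1/3 ∧ 2/3 = 1/3
a ∧ a = 1/3 ∧ 1/3 = 1/3
~c = ~1/3 = 2/3
(a ∧ a) ∨ ~c = 1/3 ∨ 2/3 = 2/3
((a ∧ a) ∨ ~c) ∨ a = 2/3 ∨ 1/3 = 2/3
((a ∨ c) ∧ ~b) → (((a ∧ a) ∨ ~c) ∨ a) = 1/3 → 2/3 = 1
~(~(a → c) ∧ b) ∨ (((a ∨ c) ∧ ~b) → (((a ∧ a) ∨ ~c) ∨ a)) = 1 ∨ 1 = 1

1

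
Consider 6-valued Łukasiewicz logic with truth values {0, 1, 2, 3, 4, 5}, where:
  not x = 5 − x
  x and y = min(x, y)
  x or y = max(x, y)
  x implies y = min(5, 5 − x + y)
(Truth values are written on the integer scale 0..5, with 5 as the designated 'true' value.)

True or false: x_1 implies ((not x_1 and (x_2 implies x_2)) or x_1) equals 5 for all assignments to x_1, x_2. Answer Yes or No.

At x_1 = 4, x_2 = 2, for instance:
not x_1 = not 4 = 1
x_2 implies x_2 = 2 implies 2 = 5
not x_1 and (x_2 implies x_2) = 1 and 5 = 1
(not x_1 and (x_2 implies x_2)) or x_1 = 1 or 4 = 4
x_1 implies ((not x_1 and (x_2 implies x_2)) or x_1) = 4 implies 4 = 5
and checking the remaining 35 assignments likewise gives ≥ 5 in every case.

Yes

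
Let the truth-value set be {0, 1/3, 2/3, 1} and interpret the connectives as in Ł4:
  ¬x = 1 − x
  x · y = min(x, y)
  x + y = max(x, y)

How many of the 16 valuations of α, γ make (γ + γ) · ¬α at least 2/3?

4

α = 0, γ = 0 ↦ 0  <
α = 0, γ = 1/3 ↦ 1/3  <
α = 0, γ = 2/3 ↦ 2/3  ≥
α = 0, γ = 1 ↦ 1  ≥
α = 1/3, γ = 0 ↦ 0  <
α = 1/3, γ = 1/3 ↦ 1/3  <
α = 1/3, γ = 2/3 ↦ 2/3  ≥
α = 1/3, γ = 1 ↦ 2/3  ≥
α = 2/3, γ = 0 ↦ 0  <
α = 2/3, γ = 1/3 ↦ 1/3  <
α = 2/3, γ = 2/3 ↦ 1/3  <
α = 2/3, γ = 1 ↦ 1/3  <
α = 1, γ = 0 ↦ 0  <
α = 1, γ = 1/3 ↦ 0  <
α = 1, γ = 2/3 ↦ 0  <
α = 1, γ = 1 ↦ 0  <
So 4 of the 16 assignments meet the threshold.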